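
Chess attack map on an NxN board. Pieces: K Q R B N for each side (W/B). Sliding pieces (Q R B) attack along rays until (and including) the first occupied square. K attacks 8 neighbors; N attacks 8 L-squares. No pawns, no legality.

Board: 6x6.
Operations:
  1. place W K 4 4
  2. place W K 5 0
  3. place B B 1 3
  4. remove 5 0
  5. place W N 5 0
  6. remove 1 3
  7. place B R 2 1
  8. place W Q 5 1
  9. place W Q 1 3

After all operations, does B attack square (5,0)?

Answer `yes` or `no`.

Op 1: place WK@(4,4)
Op 2: place WK@(5,0)
Op 3: place BB@(1,3)
Op 4: remove (5,0)
Op 5: place WN@(5,0)
Op 6: remove (1,3)
Op 7: place BR@(2,1)
Op 8: place WQ@(5,1)
Op 9: place WQ@(1,3)
Per-piece attacks for B:
  BR@(2,1): attacks (2,2) (2,3) (2,4) (2,5) (2,0) (3,1) (4,1) (5,1) (1,1) (0,1) [ray(1,0) blocked at (5,1)]
B attacks (5,0): no

Answer: no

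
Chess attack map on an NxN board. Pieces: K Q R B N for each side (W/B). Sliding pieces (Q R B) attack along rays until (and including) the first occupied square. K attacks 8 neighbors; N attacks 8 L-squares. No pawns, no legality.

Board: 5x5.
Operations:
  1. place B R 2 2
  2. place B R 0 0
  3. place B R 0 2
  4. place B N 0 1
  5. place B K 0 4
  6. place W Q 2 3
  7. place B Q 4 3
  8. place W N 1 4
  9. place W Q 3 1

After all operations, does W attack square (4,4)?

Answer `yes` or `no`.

Answer: no

Derivation:
Op 1: place BR@(2,2)
Op 2: place BR@(0,0)
Op 3: place BR@(0,2)
Op 4: place BN@(0,1)
Op 5: place BK@(0,4)
Op 6: place WQ@(2,3)
Op 7: place BQ@(4,3)
Op 8: place WN@(1,4)
Op 9: place WQ@(3,1)
Per-piece attacks for W:
  WN@(1,4): attacks (2,2) (3,3) (0,2)
  WQ@(2,3): attacks (2,4) (2,2) (3,3) (4,3) (1,3) (0,3) (3,4) (3,2) (4,1) (1,4) (1,2) (0,1) [ray(0,-1) blocked at (2,2); ray(1,0) blocked at (4,3); ray(-1,1) blocked at (1,4); ray(-1,-1) blocked at (0,1)]
  WQ@(3,1): attacks (3,2) (3,3) (3,4) (3,0) (4,1) (2,1) (1,1) (0,1) (4,2) (4,0) (2,2) (2,0) [ray(-1,0) blocked at (0,1); ray(-1,1) blocked at (2,2)]
W attacks (4,4): no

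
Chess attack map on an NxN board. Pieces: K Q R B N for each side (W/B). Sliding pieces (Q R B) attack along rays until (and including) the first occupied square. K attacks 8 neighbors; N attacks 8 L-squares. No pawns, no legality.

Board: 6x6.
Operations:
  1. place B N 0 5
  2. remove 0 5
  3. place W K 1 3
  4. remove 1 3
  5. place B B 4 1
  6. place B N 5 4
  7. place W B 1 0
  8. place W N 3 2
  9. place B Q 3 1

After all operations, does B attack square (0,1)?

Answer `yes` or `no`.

Op 1: place BN@(0,5)
Op 2: remove (0,5)
Op 3: place WK@(1,3)
Op 4: remove (1,3)
Op 5: place BB@(4,1)
Op 6: place BN@(5,4)
Op 7: place WB@(1,0)
Op 8: place WN@(3,2)
Op 9: place BQ@(3,1)
Per-piece attacks for B:
  BQ@(3,1): attacks (3,2) (3,0) (4,1) (2,1) (1,1) (0,1) (4,2) (5,3) (4,0) (2,2) (1,3) (0,4) (2,0) [ray(0,1) blocked at (3,2); ray(1,0) blocked at (4,1)]
  BB@(4,1): attacks (5,2) (5,0) (3,2) (3,0) [ray(-1,1) blocked at (3,2)]
  BN@(5,4): attacks (3,5) (4,2) (3,3)
B attacks (0,1): yes

Answer: yes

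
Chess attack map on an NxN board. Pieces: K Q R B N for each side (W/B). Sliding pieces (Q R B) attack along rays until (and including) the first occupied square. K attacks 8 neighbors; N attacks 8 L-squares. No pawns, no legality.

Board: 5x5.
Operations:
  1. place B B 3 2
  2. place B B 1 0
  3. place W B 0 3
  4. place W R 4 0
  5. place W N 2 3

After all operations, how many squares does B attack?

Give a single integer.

Op 1: place BB@(3,2)
Op 2: place BB@(1,0)
Op 3: place WB@(0,3)
Op 4: place WR@(4,0)
Op 5: place WN@(2,3)
Per-piece attacks for B:
  BB@(1,0): attacks (2,1) (3,2) (0,1) [ray(1,1) blocked at (3,2)]
  BB@(3,2): attacks (4,3) (4,1) (2,3) (2,1) (1,0) [ray(-1,1) blocked at (2,3); ray(-1,-1) blocked at (1,0)]
Union (7 distinct): (0,1) (1,0) (2,1) (2,3) (3,2) (4,1) (4,3)

Answer: 7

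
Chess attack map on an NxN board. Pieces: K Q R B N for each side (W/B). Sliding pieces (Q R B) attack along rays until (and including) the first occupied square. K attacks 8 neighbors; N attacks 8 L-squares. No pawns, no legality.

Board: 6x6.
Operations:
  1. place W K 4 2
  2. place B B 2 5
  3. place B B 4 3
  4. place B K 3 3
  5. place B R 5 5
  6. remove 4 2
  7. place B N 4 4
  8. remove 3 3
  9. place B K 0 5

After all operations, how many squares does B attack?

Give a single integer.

Op 1: place WK@(4,2)
Op 2: place BB@(2,5)
Op 3: place BB@(4,3)
Op 4: place BK@(3,3)
Op 5: place BR@(5,5)
Op 6: remove (4,2)
Op 7: place BN@(4,4)
Op 8: remove (3,3)
Op 9: place BK@(0,5)
Per-piece attacks for B:
  BK@(0,5): attacks (0,4) (1,5) (1,4)
  BB@(2,5): attacks (3,4) (4,3) (1,4) (0,3) [ray(1,-1) blocked at (4,3)]
  BB@(4,3): attacks (5,4) (5,2) (3,4) (2,5) (3,2) (2,1) (1,0) [ray(-1,1) blocked at (2,5)]
  BN@(4,4): attacks (2,5) (5,2) (3,2) (2,3)
  BR@(5,5): attacks (5,4) (5,3) (5,2) (5,1) (5,0) (4,5) (3,5) (2,5) [ray(-1,0) blocked at (2,5)]
Union (18 distinct): (0,3) (0,4) (1,0) (1,4) (1,5) (2,1) (2,3) (2,5) (3,2) (3,4) (3,5) (4,3) (4,5) (5,0) (5,1) (5,2) (5,3) (5,4)

Answer: 18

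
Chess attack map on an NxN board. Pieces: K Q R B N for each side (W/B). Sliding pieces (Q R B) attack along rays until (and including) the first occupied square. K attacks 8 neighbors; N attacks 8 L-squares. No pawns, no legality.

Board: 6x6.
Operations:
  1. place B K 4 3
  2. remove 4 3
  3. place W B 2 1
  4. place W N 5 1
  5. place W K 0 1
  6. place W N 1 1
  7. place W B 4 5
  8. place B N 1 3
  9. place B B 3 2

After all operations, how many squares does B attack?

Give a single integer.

Answer: 12

Derivation:
Op 1: place BK@(4,3)
Op 2: remove (4,3)
Op 3: place WB@(2,1)
Op 4: place WN@(5,1)
Op 5: place WK@(0,1)
Op 6: place WN@(1,1)
Op 7: place WB@(4,5)
Op 8: place BN@(1,3)
Op 9: place BB@(3,2)
Per-piece attacks for B:
  BN@(1,3): attacks (2,5) (3,4) (0,5) (2,1) (3,2) (0,1)
  BB@(3,2): attacks (4,3) (5,4) (4,1) (5,0) (2,3) (1,4) (0,5) (2,1) [ray(-1,-1) blocked at (2,1)]
Union (12 distinct): (0,1) (0,5) (1,4) (2,1) (2,3) (2,5) (3,2) (3,4) (4,1) (4,3) (5,0) (5,4)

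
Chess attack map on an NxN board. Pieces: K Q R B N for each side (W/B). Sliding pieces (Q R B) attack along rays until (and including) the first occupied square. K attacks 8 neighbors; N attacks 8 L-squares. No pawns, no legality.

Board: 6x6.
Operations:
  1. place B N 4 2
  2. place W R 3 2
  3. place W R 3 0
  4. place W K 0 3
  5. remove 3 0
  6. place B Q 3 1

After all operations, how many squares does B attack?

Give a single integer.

Op 1: place BN@(4,2)
Op 2: place WR@(3,2)
Op 3: place WR@(3,0)
Op 4: place WK@(0,3)
Op 5: remove (3,0)
Op 6: place BQ@(3,1)
Per-piece attacks for B:
  BQ@(3,1): attacks (3,2) (3,0) (4,1) (5,1) (2,1) (1,1) (0,1) (4,2) (4,0) (2,2) (1,3) (0,4) (2,0) [ray(0,1) blocked at (3,2); ray(1,1) blocked at (4,2)]
  BN@(4,2): attacks (5,4) (3,4) (2,3) (5,0) (3,0) (2,1)
Union (17 distinct): (0,1) (0,4) (1,1) (1,3) (2,0) (2,1) (2,2) (2,3) (3,0) (3,2) (3,4) (4,0) (4,1) (4,2) (5,0) (5,1) (5,4)

Answer: 17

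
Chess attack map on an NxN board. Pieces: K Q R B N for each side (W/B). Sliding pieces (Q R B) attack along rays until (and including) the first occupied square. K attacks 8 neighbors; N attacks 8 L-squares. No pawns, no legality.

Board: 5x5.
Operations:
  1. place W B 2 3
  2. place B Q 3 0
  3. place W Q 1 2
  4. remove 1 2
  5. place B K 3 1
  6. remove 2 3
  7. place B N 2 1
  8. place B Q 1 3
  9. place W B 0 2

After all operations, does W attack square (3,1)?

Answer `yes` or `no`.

Answer: no

Derivation:
Op 1: place WB@(2,3)
Op 2: place BQ@(3,0)
Op 3: place WQ@(1,2)
Op 4: remove (1,2)
Op 5: place BK@(3,1)
Op 6: remove (2,3)
Op 7: place BN@(2,1)
Op 8: place BQ@(1,3)
Op 9: place WB@(0,2)
Per-piece attacks for W:
  WB@(0,2): attacks (1,3) (1,1) (2,0) [ray(1,1) blocked at (1,3)]
W attacks (3,1): no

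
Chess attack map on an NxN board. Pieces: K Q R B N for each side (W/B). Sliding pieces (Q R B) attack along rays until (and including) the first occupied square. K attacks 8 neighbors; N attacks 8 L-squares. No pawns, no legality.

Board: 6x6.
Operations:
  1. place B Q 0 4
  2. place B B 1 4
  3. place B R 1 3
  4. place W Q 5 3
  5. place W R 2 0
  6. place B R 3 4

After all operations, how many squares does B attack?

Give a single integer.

Answer: 25

Derivation:
Op 1: place BQ@(0,4)
Op 2: place BB@(1,4)
Op 3: place BR@(1,3)
Op 4: place WQ@(5,3)
Op 5: place WR@(2,0)
Op 6: place BR@(3,4)
Per-piece attacks for B:
  BQ@(0,4): attacks (0,5) (0,3) (0,2) (0,1) (0,0) (1,4) (1,5) (1,3) [ray(1,0) blocked at (1,4); ray(1,-1) blocked at (1,3)]
  BR@(1,3): attacks (1,4) (1,2) (1,1) (1,0) (2,3) (3,3) (4,3) (5,3) (0,3) [ray(0,1) blocked at (1,4); ray(1,0) blocked at (5,3)]
  BB@(1,4): attacks (2,5) (2,3) (3,2) (4,1) (5,0) (0,5) (0,3)
  BR@(3,4): attacks (3,5) (3,3) (3,2) (3,1) (3,0) (4,4) (5,4) (2,4) (1,4) [ray(-1,0) blocked at (1,4)]
Union (25 distinct): (0,0) (0,1) (0,2) (0,3) (0,5) (1,0) (1,1) (1,2) (1,3) (1,4) (1,5) (2,3) (2,4) (2,5) (3,0) (3,1) (3,2) (3,3) (3,5) (4,1) (4,3) (4,4) (5,0) (5,3) (5,4)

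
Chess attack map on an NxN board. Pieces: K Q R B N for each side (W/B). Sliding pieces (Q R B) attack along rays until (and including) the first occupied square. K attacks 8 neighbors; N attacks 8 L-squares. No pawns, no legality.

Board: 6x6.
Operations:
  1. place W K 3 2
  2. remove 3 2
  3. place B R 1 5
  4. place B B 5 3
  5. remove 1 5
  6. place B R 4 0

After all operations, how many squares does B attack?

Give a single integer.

Answer: 12

Derivation:
Op 1: place WK@(3,2)
Op 2: remove (3,2)
Op 3: place BR@(1,5)
Op 4: place BB@(5,3)
Op 5: remove (1,5)
Op 6: place BR@(4,0)
Per-piece attacks for B:
  BR@(4,0): attacks (4,1) (4,2) (4,3) (4,4) (4,5) (5,0) (3,0) (2,0) (1,0) (0,0)
  BB@(5,3): attacks (4,4) (3,5) (4,2) (3,1) (2,0)
Union (12 distinct): (0,0) (1,0) (2,0) (3,0) (3,1) (3,5) (4,1) (4,2) (4,3) (4,4) (4,5) (5,0)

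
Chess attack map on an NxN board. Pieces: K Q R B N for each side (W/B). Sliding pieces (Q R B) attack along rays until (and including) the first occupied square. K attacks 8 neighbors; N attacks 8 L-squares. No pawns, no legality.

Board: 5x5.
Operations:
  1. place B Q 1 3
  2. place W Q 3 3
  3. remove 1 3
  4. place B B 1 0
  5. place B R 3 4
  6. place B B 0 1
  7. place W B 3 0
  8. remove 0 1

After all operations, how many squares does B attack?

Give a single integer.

Answer: 9

Derivation:
Op 1: place BQ@(1,3)
Op 2: place WQ@(3,3)
Op 3: remove (1,3)
Op 4: place BB@(1,0)
Op 5: place BR@(3,4)
Op 6: place BB@(0,1)
Op 7: place WB@(3,0)
Op 8: remove (0,1)
Per-piece attacks for B:
  BB@(1,0): attacks (2,1) (3,2) (4,3) (0,1)
  BR@(3,4): attacks (3,3) (4,4) (2,4) (1,4) (0,4) [ray(0,-1) blocked at (3,3)]
Union (9 distinct): (0,1) (0,4) (1,4) (2,1) (2,4) (3,2) (3,3) (4,3) (4,4)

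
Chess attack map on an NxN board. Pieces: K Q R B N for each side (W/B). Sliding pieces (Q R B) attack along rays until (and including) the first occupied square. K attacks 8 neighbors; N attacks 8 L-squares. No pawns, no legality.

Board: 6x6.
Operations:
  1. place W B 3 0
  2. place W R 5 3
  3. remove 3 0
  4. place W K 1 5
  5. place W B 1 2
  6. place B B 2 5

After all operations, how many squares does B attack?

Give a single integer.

Answer: 5

Derivation:
Op 1: place WB@(3,0)
Op 2: place WR@(5,3)
Op 3: remove (3,0)
Op 4: place WK@(1,5)
Op 5: place WB@(1,2)
Op 6: place BB@(2,5)
Per-piece attacks for B:
  BB@(2,5): attacks (3,4) (4,3) (5,2) (1,4) (0,3)
Union (5 distinct): (0,3) (1,4) (3,4) (4,3) (5,2)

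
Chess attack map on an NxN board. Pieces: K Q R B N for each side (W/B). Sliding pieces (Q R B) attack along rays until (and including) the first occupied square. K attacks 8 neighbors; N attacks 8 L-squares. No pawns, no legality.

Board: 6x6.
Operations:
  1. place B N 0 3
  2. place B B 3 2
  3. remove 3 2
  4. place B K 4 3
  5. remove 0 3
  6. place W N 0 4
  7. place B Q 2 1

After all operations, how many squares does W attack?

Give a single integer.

Op 1: place BN@(0,3)
Op 2: place BB@(3,2)
Op 3: remove (3,2)
Op 4: place BK@(4,3)
Op 5: remove (0,3)
Op 6: place WN@(0,4)
Op 7: place BQ@(2,1)
Per-piece attacks for W:
  WN@(0,4): attacks (2,5) (1,2) (2,3)
Union (3 distinct): (1,2) (2,3) (2,5)

Answer: 3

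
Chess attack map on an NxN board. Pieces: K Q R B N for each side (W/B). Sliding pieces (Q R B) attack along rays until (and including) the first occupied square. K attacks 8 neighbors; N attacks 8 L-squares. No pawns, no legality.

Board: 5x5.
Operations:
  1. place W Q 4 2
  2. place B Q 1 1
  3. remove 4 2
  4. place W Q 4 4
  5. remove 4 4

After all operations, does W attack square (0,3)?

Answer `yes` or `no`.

Op 1: place WQ@(4,2)
Op 2: place BQ@(1,1)
Op 3: remove (4,2)
Op 4: place WQ@(4,4)
Op 5: remove (4,4)
Per-piece attacks for W:
W attacks (0,3): no

Answer: no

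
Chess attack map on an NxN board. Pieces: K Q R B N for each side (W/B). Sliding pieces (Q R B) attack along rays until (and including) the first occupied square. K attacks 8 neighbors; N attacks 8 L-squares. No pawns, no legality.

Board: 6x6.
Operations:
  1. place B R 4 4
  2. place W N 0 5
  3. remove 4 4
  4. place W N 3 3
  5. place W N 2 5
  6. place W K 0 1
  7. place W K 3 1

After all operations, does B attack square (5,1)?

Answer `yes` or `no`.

Op 1: place BR@(4,4)
Op 2: place WN@(0,5)
Op 3: remove (4,4)
Op 4: place WN@(3,3)
Op 5: place WN@(2,5)
Op 6: place WK@(0,1)
Op 7: place WK@(3,1)
Per-piece attacks for B:
B attacks (5,1): no

Answer: no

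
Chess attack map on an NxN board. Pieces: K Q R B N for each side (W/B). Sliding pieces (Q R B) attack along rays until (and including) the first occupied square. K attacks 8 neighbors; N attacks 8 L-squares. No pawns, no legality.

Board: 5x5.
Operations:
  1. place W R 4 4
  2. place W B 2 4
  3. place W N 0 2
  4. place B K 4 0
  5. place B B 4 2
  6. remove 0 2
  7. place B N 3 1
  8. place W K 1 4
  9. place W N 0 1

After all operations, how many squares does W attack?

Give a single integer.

Answer: 12

Derivation:
Op 1: place WR@(4,4)
Op 2: place WB@(2,4)
Op 3: place WN@(0,2)
Op 4: place BK@(4,0)
Op 5: place BB@(4,2)
Op 6: remove (0,2)
Op 7: place BN@(3,1)
Op 8: place WK@(1,4)
Op 9: place WN@(0,1)
Per-piece attacks for W:
  WN@(0,1): attacks (1,3) (2,2) (2,0)
  WK@(1,4): attacks (1,3) (2,4) (0,4) (2,3) (0,3)
  WB@(2,4): attacks (3,3) (4,2) (1,3) (0,2) [ray(1,-1) blocked at (4,2)]
  WR@(4,4): attacks (4,3) (4,2) (3,4) (2,4) [ray(0,-1) blocked at (4,2); ray(-1,0) blocked at (2,4)]
Union (12 distinct): (0,2) (0,3) (0,4) (1,3) (2,0) (2,2) (2,3) (2,4) (3,3) (3,4) (4,2) (4,3)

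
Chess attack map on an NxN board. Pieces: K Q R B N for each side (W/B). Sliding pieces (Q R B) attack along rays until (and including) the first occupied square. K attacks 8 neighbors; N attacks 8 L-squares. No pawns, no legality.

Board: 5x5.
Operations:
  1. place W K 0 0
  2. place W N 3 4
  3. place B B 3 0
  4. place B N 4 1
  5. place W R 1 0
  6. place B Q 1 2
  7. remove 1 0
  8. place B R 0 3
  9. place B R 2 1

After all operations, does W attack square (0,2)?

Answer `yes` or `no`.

Answer: no

Derivation:
Op 1: place WK@(0,0)
Op 2: place WN@(3,4)
Op 3: place BB@(3,0)
Op 4: place BN@(4,1)
Op 5: place WR@(1,0)
Op 6: place BQ@(1,2)
Op 7: remove (1,0)
Op 8: place BR@(0,3)
Op 9: place BR@(2,1)
Per-piece attacks for W:
  WK@(0,0): attacks (0,1) (1,0) (1,1)
  WN@(3,4): attacks (4,2) (2,2) (1,3)
W attacks (0,2): no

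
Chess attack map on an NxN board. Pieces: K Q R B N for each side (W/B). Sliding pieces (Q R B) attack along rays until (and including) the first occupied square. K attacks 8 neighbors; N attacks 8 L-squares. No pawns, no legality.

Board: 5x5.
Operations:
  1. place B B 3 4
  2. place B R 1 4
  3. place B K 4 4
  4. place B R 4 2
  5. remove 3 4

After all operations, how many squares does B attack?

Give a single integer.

Answer: 15

Derivation:
Op 1: place BB@(3,4)
Op 2: place BR@(1,4)
Op 3: place BK@(4,4)
Op 4: place BR@(4,2)
Op 5: remove (3,4)
Per-piece attacks for B:
  BR@(1,4): attacks (1,3) (1,2) (1,1) (1,0) (2,4) (3,4) (4,4) (0,4) [ray(1,0) blocked at (4,4)]
  BR@(4,2): attacks (4,3) (4,4) (4,1) (4,0) (3,2) (2,2) (1,2) (0,2) [ray(0,1) blocked at (4,4)]
  BK@(4,4): attacks (4,3) (3,4) (3,3)
Union (15 distinct): (0,2) (0,4) (1,0) (1,1) (1,2) (1,3) (2,2) (2,4) (3,2) (3,3) (3,4) (4,0) (4,1) (4,3) (4,4)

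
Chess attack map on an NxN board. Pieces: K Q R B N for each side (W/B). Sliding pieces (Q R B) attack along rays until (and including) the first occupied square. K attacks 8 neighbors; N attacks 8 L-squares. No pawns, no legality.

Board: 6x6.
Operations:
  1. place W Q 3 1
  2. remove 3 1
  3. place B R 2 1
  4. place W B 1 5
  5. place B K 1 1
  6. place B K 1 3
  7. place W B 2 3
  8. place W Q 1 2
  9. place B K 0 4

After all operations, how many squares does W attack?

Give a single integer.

Answer: 22

Derivation:
Op 1: place WQ@(3,1)
Op 2: remove (3,1)
Op 3: place BR@(2,1)
Op 4: place WB@(1,5)
Op 5: place BK@(1,1)
Op 6: place BK@(1,3)
Op 7: place WB@(2,3)
Op 8: place WQ@(1,2)
Op 9: place BK@(0,4)
Per-piece attacks for W:
  WQ@(1,2): attacks (1,3) (1,1) (2,2) (3,2) (4,2) (5,2) (0,2) (2,3) (2,1) (0,3) (0,1) [ray(0,1) blocked at (1,3); ray(0,-1) blocked at (1,1); ray(1,1) blocked at (2,3); ray(1,-1) blocked at (2,1)]
  WB@(1,5): attacks (2,4) (3,3) (4,2) (5,1) (0,4) [ray(-1,-1) blocked at (0,4)]
  WB@(2,3): attacks (3,4) (4,5) (3,2) (4,1) (5,0) (1,4) (0,5) (1,2) [ray(-1,-1) blocked at (1,2)]
Union (22 distinct): (0,1) (0,2) (0,3) (0,4) (0,5) (1,1) (1,2) (1,3) (1,4) (2,1) (2,2) (2,3) (2,4) (3,2) (3,3) (3,4) (4,1) (4,2) (4,5) (5,0) (5,1) (5,2)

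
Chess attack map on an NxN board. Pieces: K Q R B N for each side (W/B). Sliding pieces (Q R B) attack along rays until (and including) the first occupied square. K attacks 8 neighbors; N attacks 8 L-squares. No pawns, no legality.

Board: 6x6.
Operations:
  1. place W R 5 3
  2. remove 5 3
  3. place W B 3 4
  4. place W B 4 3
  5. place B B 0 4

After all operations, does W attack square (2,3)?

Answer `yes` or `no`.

Op 1: place WR@(5,3)
Op 2: remove (5,3)
Op 3: place WB@(3,4)
Op 4: place WB@(4,3)
Op 5: place BB@(0,4)
Per-piece attacks for W:
  WB@(3,4): attacks (4,5) (4,3) (2,5) (2,3) (1,2) (0,1) [ray(1,-1) blocked at (4,3)]
  WB@(4,3): attacks (5,4) (5,2) (3,4) (3,2) (2,1) (1,0) [ray(-1,1) blocked at (3,4)]
W attacks (2,3): yes

Answer: yes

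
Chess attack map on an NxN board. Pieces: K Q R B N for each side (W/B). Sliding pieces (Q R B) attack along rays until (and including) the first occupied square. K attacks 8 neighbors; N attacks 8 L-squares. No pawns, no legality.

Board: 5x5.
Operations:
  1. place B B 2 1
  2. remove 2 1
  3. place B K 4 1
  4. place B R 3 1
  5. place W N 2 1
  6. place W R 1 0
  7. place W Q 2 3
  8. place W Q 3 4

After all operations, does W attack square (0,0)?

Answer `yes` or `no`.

Answer: yes

Derivation:
Op 1: place BB@(2,1)
Op 2: remove (2,1)
Op 3: place BK@(4,1)
Op 4: place BR@(3,1)
Op 5: place WN@(2,1)
Op 6: place WR@(1,0)
Op 7: place WQ@(2,3)
Op 8: place WQ@(3,4)
Per-piece attacks for W:
  WR@(1,0): attacks (1,1) (1,2) (1,3) (1,4) (2,0) (3,0) (4,0) (0,0)
  WN@(2,1): attacks (3,3) (4,2) (1,3) (0,2) (4,0) (0,0)
  WQ@(2,3): attacks (2,4) (2,2) (2,1) (3,3) (4,3) (1,3) (0,3) (3,4) (3,2) (4,1) (1,4) (1,2) (0,1) [ray(0,-1) blocked at (2,1); ray(1,1) blocked at (3,4); ray(1,-1) blocked at (4,1)]
  WQ@(3,4): attacks (3,3) (3,2) (3,1) (4,4) (2,4) (1,4) (0,4) (4,3) (2,3) [ray(0,-1) blocked at (3,1); ray(-1,-1) blocked at (2,3)]
W attacks (0,0): yes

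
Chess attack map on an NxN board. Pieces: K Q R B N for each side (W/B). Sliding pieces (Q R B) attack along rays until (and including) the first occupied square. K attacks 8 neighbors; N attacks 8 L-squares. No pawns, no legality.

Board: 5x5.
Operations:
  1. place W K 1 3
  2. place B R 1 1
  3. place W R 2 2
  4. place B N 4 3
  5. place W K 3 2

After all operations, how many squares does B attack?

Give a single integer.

Op 1: place WK@(1,3)
Op 2: place BR@(1,1)
Op 3: place WR@(2,2)
Op 4: place BN@(4,3)
Op 5: place WK@(3,2)
Per-piece attacks for B:
  BR@(1,1): attacks (1,2) (1,3) (1,0) (2,1) (3,1) (4,1) (0,1) [ray(0,1) blocked at (1,3)]
  BN@(4,3): attacks (2,4) (3,1) (2,2)
Union (9 distinct): (0,1) (1,0) (1,2) (1,3) (2,1) (2,2) (2,4) (3,1) (4,1)

Answer: 9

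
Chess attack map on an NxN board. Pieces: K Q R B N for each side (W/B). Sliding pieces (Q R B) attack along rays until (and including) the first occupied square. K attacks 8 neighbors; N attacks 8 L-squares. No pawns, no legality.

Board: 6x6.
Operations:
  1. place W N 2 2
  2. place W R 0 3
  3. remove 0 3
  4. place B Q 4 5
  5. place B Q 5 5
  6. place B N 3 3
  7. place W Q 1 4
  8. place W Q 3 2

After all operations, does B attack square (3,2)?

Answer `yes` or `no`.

Answer: no

Derivation:
Op 1: place WN@(2,2)
Op 2: place WR@(0,3)
Op 3: remove (0,3)
Op 4: place BQ@(4,5)
Op 5: place BQ@(5,5)
Op 6: place BN@(3,3)
Op 7: place WQ@(1,4)
Op 8: place WQ@(3,2)
Per-piece attacks for B:
  BN@(3,3): attacks (4,5) (5,4) (2,5) (1,4) (4,1) (5,2) (2,1) (1,2)
  BQ@(4,5): attacks (4,4) (4,3) (4,2) (4,1) (4,0) (5,5) (3,5) (2,5) (1,5) (0,5) (5,4) (3,4) (2,3) (1,2) (0,1) [ray(1,0) blocked at (5,5)]
  BQ@(5,5): attacks (5,4) (5,3) (5,2) (5,1) (5,0) (4,5) (4,4) (3,3) [ray(-1,0) blocked at (4,5); ray(-1,-1) blocked at (3,3)]
B attacks (3,2): no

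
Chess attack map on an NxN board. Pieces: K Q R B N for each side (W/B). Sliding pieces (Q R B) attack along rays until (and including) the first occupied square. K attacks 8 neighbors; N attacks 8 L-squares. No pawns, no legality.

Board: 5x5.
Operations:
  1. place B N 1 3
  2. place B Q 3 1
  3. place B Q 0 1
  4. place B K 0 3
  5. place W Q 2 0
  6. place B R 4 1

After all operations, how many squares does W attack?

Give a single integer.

Op 1: place BN@(1,3)
Op 2: place BQ@(3,1)
Op 3: place BQ@(0,1)
Op 4: place BK@(0,3)
Op 5: place WQ@(2,0)
Op 6: place BR@(4,1)
Per-piece attacks for W:
  WQ@(2,0): attacks (2,1) (2,2) (2,3) (2,4) (3,0) (4,0) (1,0) (0,0) (3,1) (1,1) (0,2) [ray(1,1) blocked at (3,1)]
Union (11 distinct): (0,0) (0,2) (1,0) (1,1) (2,1) (2,2) (2,3) (2,4) (3,0) (3,1) (4,0)

Answer: 11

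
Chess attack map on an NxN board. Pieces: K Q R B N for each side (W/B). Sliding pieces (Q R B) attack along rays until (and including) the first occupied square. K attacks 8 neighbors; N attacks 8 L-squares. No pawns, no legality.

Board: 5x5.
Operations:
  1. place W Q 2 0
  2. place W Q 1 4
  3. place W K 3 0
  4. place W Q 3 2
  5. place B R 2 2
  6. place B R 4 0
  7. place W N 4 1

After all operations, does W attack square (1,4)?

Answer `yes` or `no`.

Op 1: place WQ@(2,0)
Op 2: place WQ@(1,4)
Op 3: place WK@(3,0)
Op 4: place WQ@(3,2)
Op 5: place BR@(2,2)
Op 6: place BR@(4,0)
Op 7: place WN@(4,1)
Per-piece attacks for W:
  WQ@(1,4): attacks (1,3) (1,2) (1,1) (1,0) (2,4) (3,4) (4,4) (0,4) (2,3) (3,2) (0,3) [ray(1,-1) blocked at (3,2)]
  WQ@(2,0): attacks (2,1) (2,2) (3,0) (1,0) (0,0) (3,1) (4,2) (1,1) (0,2) [ray(0,1) blocked at (2,2); ray(1,0) blocked at (3,0)]
  WK@(3,0): attacks (3,1) (4,0) (2,0) (4,1) (2,1)
  WQ@(3,2): attacks (3,3) (3,4) (3,1) (3,0) (4,2) (2,2) (4,3) (4,1) (2,3) (1,4) (2,1) (1,0) [ray(0,-1) blocked at (3,0); ray(-1,0) blocked at (2,2); ray(1,-1) blocked at (4,1); ray(-1,1) blocked at (1,4)]
  WN@(4,1): attacks (3,3) (2,2) (2,0)
W attacks (1,4): yes

Answer: yes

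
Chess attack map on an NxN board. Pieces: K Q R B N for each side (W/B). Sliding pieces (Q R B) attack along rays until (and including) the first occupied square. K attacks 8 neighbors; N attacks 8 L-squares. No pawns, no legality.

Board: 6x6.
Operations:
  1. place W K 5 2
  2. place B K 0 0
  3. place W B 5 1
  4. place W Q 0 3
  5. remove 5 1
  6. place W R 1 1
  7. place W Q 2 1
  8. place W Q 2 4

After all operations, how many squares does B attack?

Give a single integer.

Answer: 3

Derivation:
Op 1: place WK@(5,2)
Op 2: place BK@(0,0)
Op 3: place WB@(5,1)
Op 4: place WQ@(0,3)
Op 5: remove (5,1)
Op 6: place WR@(1,1)
Op 7: place WQ@(2,1)
Op 8: place WQ@(2,4)
Per-piece attacks for B:
  BK@(0,0): attacks (0,1) (1,0) (1,1)
Union (3 distinct): (0,1) (1,0) (1,1)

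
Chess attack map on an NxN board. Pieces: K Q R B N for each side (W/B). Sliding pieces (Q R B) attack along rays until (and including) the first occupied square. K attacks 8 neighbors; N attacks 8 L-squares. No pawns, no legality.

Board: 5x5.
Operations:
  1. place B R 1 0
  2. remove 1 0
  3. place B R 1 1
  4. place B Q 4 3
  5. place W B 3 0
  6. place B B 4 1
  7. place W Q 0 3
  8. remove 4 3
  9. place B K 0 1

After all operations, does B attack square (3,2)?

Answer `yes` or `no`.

Answer: yes

Derivation:
Op 1: place BR@(1,0)
Op 2: remove (1,0)
Op 3: place BR@(1,1)
Op 4: place BQ@(4,3)
Op 5: place WB@(3,0)
Op 6: place BB@(4,1)
Op 7: place WQ@(0,3)
Op 8: remove (4,3)
Op 9: place BK@(0,1)
Per-piece attacks for B:
  BK@(0,1): attacks (0,2) (0,0) (1,1) (1,2) (1,0)
  BR@(1,1): attacks (1,2) (1,3) (1,4) (1,0) (2,1) (3,1) (4,1) (0,1) [ray(1,0) blocked at (4,1); ray(-1,0) blocked at (0,1)]
  BB@(4,1): attacks (3,2) (2,3) (1,4) (3,0) [ray(-1,-1) blocked at (3,0)]
B attacks (3,2): yes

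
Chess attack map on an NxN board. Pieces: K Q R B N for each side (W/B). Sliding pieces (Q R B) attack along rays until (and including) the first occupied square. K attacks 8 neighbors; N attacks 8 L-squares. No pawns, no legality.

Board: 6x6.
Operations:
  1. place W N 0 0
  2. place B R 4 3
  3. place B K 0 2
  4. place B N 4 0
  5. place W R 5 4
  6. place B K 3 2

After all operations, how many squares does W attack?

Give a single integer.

Op 1: place WN@(0,0)
Op 2: place BR@(4,3)
Op 3: place BK@(0,2)
Op 4: place BN@(4,0)
Op 5: place WR@(5,4)
Op 6: place BK@(3,2)
Per-piece attacks for W:
  WN@(0,0): attacks (1,2) (2,1)
  WR@(5,4): attacks (5,5) (5,3) (5,2) (5,1) (5,0) (4,4) (3,4) (2,4) (1,4) (0,4)
Union (12 distinct): (0,4) (1,2) (1,4) (2,1) (2,4) (3,4) (4,4) (5,0) (5,1) (5,2) (5,3) (5,5)

Answer: 12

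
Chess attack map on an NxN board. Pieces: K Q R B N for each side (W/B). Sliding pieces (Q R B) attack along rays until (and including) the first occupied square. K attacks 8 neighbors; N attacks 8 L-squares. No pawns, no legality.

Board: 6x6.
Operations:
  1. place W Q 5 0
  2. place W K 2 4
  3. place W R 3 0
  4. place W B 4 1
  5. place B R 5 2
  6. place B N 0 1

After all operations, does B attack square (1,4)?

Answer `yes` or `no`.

Answer: no

Derivation:
Op 1: place WQ@(5,0)
Op 2: place WK@(2,4)
Op 3: place WR@(3,0)
Op 4: place WB@(4,1)
Op 5: place BR@(5,2)
Op 6: place BN@(0,1)
Per-piece attacks for B:
  BN@(0,1): attacks (1,3) (2,2) (2,0)
  BR@(5,2): attacks (5,3) (5,4) (5,5) (5,1) (5,0) (4,2) (3,2) (2,2) (1,2) (0,2) [ray(0,-1) blocked at (5,0)]
B attacks (1,4): no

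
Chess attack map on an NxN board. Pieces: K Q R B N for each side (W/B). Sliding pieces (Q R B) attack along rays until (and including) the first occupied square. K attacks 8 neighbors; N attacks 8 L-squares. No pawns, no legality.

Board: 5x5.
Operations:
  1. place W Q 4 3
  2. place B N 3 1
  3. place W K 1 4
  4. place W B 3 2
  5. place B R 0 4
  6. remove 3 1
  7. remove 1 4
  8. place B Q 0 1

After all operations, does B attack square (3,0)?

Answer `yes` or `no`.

Answer: no

Derivation:
Op 1: place WQ@(4,3)
Op 2: place BN@(3,1)
Op 3: place WK@(1,4)
Op 4: place WB@(3,2)
Op 5: place BR@(0,4)
Op 6: remove (3,1)
Op 7: remove (1,4)
Op 8: place BQ@(0,1)
Per-piece attacks for B:
  BQ@(0,1): attacks (0,2) (0,3) (0,4) (0,0) (1,1) (2,1) (3,1) (4,1) (1,2) (2,3) (3,4) (1,0) [ray(0,1) blocked at (0,4)]
  BR@(0,4): attacks (0,3) (0,2) (0,1) (1,4) (2,4) (3,4) (4,4) [ray(0,-1) blocked at (0,1)]
B attacks (3,0): no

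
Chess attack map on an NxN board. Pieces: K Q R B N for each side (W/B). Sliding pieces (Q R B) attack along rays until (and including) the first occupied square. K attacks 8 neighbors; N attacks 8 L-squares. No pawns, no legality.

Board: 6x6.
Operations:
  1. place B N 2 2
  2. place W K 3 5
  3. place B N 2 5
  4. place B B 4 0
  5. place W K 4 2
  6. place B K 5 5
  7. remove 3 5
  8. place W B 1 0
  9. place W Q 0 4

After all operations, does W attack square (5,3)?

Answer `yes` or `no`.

Op 1: place BN@(2,2)
Op 2: place WK@(3,5)
Op 3: place BN@(2,5)
Op 4: place BB@(4,0)
Op 5: place WK@(4,2)
Op 6: place BK@(5,5)
Op 7: remove (3,5)
Op 8: place WB@(1,0)
Op 9: place WQ@(0,4)
Per-piece attacks for W:
  WQ@(0,4): attacks (0,5) (0,3) (0,2) (0,1) (0,0) (1,4) (2,4) (3,4) (4,4) (5,4) (1,5) (1,3) (2,2) [ray(1,-1) blocked at (2,2)]
  WB@(1,0): attacks (2,1) (3,2) (4,3) (5,4) (0,1)
  WK@(4,2): attacks (4,3) (4,1) (5,2) (3,2) (5,3) (5,1) (3,3) (3,1)
W attacks (5,3): yes

Answer: yes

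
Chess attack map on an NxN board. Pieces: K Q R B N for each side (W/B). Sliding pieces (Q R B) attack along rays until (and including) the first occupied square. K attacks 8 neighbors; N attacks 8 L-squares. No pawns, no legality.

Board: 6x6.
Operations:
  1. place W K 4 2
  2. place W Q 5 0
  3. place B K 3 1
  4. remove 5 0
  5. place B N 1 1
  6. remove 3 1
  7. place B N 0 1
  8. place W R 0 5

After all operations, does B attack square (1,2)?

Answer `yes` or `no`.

Answer: no

Derivation:
Op 1: place WK@(4,2)
Op 2: place WQ@(5,0)
Op 3: place BK@(3,1)
Op 4: remove (5,0)
Op 5: place BN@(1,1)
Op 6: remove (3,1)
Op 7: place BN@(0,1)
Op 8: place WR@(0,5)
Per-piece attacks for B:
  BN@(0,1): attacks (1,3) (2,2) (2,0)
  BN@(1,1): attacks (2,3) (3,2) (0,3) (3,0)
B attacks (1,2): no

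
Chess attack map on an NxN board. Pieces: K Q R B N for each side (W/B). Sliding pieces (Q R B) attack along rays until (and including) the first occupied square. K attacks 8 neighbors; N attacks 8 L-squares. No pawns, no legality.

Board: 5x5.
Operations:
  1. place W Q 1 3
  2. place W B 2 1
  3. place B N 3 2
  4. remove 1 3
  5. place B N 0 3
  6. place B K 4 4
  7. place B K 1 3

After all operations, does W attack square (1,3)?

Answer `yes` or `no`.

Answer: no

Derivation:
Op 1: place WQ@(1,3)
Op 2: place WB@(2,1)
Op 3: place BN@(3,2)
Op 4: remove (1,3)
Op 5: place BN@(0,3)
Op 6: place BK@(4,4)
Op 7: place BK@(1,3)
Per-piece attacks for W:
  WB@(2,1): attacks (3,2) (3,0) (1,2) (0,3) (1,0) [ray(1,1) blocked at (3,2); ray(-1,1) blocked at (0,3)]
W attacks (1,3): no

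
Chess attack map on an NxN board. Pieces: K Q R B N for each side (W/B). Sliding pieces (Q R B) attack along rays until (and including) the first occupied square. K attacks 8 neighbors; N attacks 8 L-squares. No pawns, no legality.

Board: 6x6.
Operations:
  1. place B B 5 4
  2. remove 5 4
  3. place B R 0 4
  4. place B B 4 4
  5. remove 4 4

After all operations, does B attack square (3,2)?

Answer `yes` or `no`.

Answer: no

Derivation:
Op 1: place BB@(5,4)
Op 2: remove (5,4)
Op 3: place BR@(0,4)
Op 4: place BB@(4,4)
Op 5: remove (4,4)
Per-piece attacks for B:
  BR@(0,4): attacks (0,5) (0,3) (0,2) (0,1) (0,0) (1,4) (2,4) (3,4) (4,4) (5,4)
B attacks (3,2): no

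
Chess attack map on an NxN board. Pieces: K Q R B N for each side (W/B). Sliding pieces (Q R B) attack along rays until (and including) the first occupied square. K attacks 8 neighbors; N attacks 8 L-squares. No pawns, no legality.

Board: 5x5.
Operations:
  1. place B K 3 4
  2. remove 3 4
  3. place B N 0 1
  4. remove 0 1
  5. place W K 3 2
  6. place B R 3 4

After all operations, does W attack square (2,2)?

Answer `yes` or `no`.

Answer: yes

Derivation:
Op 1: place BK@(3,4)
Op 2: remove (3,4)
Op 3: place BN@(0,1)
Op 4: remove (0,1)
Op 5: place WK@(3,2)
Op 6: place BR@(3,4)
Per-piece attacks for W:
  WK@(3,2): attacks (3,3) (3,1) (4,2) (2,2) (4,3) (4,1) (2,3) (2,1)
W attacks (2,2): yes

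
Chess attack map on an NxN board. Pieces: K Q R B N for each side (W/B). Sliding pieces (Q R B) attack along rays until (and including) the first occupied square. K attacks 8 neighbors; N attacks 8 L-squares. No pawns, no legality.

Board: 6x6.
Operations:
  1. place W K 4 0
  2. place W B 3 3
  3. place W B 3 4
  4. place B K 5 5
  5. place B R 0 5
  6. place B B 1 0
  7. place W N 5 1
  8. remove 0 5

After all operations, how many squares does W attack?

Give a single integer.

Op 1: place WK@(4,0)
Op 2: place WB@(3,3)
Op 3: place WB@(3,4)
Op 4: place BK@(5,5)
Op 5: place BR@(0,5)
Op 6: place BB@(1,0)
Op 7: place WN@(5,1)
Op 8: remove (0,5)
Per-piece attacks for W:
  WB@(3,3): attacks (4,4) (5,5) (4,2) (5,1) (2,4) (1,5) (2,2) (1,1) (0,0) [ray(1,1) blocked at (5,5); ray(1,-1) blocked at (5,1)]
  WB@(3,4): attacks (4,5) (4,3) (5,2) (2,5) (2,3) (1,2) (0,1)
  WK@(4,0): attacks (4,1) (5,0) (3,0) (5,1) (3,1)
  WN@(5,1): attacks (4,3) (3,2) (3,0)
Union (21 distinct): (0,0) (0,1) (1,1) (1,2) (1,5) (2,2) (2,3) (2,4) (2,5) (3,0) (3,1) (3,2) (4,1) (4,2) (4,3) (4,4) (4,5) (5,0) (5,1) (5,2) (5,5)

Answer: 21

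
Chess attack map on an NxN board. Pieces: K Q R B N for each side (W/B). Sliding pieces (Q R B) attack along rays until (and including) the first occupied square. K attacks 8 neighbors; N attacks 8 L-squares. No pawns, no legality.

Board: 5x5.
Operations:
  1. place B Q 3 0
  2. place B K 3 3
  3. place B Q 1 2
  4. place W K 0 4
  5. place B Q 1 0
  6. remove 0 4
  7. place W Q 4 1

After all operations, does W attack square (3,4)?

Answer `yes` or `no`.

Answer: no

Derivation:
Op 1: place BQ@(3,0)
Op 2: place BK@(3,3)
Op 3: place BQ@(1,2)
Op 4: place WK@(0,4)
Op 5: place BQ@(1,0)
Op 6: remove (0,4)
Op 7: place WQ@(4,1)
Per-piece attacks for W:
  WQ@(4,1): attacks (4,2) (4,3) (4,4) (4,0) (3,1) (2,1) (1,1) (0,1) (3,2) (2,3) (1,4) (3,0) [ray(-1,-1) blocked at (3,0)]
W attacks (3,4): no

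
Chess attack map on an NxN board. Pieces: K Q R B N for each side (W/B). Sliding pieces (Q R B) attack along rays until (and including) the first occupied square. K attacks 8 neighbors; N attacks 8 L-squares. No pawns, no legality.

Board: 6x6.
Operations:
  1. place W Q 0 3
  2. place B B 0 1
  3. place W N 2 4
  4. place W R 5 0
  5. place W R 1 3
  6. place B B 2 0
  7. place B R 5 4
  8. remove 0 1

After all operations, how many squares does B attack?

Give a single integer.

Answer: 12

Derivation:
Op 1: place WQ@(0,3)
Op 2: place BB@(0,1)
Op 3: place WN@(2,4)
Op 4: place WR@(5,0)
Op 5: place WR@(1,3)
Op 6: place BB@(2,0)
Op 7: place BR@(5,4)
Op 8: remove (0,1)
Per-piece attacks for B:
  BB@(2,0): attacks (3,1) (4,2) (5,3) (1,1) (0,2)
  BR@(5,4): attacks (5,5) (5,3) (5,2) (5,1) (5,0) (4,4) (3,4) (2,4) [ray(0,-1) blocked at (5,0); ray(-1,0) blocked at (2,4)]
Union (12 distinct): (0,2) (1,1) (2,4) (3,1) (3,4) (4,2) (4,4) (5,0) (5,1) (5,2) (5,3) (5,5)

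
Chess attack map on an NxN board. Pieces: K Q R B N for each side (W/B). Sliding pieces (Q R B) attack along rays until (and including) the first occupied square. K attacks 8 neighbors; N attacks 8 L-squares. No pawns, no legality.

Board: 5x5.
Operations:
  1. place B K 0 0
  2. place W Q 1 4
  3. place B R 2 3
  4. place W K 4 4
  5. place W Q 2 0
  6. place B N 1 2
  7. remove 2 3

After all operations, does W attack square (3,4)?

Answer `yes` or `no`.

Answer: yes

Derivation:
Op 1: place BK@(0,0)
Op 2: place WQ@(1,4)
Op 3: place BR@(2,3)
Op 4: place WK@(4,4)
Op 5: place WQ@(2,0)
Op 6: place BN@(1,2)
Op 7: remove (2,3)
Per-piece attacks for W:
  WQ@(1,4): attacks (1,3) (1,2) (2,4) (3,4) (4,4) (0,4) (2,3) (3,2) (4,1) (0,3) [ray(0,-1) blocked at (1,2); ray(1,0) blocked at (4,4)]
  WQ@(2,0): attacks (2,1) (2,2) (2,3) (2,4) (3,0) (4,0) (1,0) (0,0) (3,1) (4,2) (1,1) (0,2) [ray(-1,0) blocked at (0,0)]
  WK@(4,4): attacks (4,3) (3,4) (3,3)
W attacks (3,4): yes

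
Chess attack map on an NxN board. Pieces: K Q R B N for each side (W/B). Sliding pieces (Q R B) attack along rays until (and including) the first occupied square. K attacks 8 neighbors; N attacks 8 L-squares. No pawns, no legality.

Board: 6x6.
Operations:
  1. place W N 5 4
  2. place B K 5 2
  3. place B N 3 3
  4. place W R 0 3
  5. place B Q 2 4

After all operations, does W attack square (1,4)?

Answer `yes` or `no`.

Answer: no

Derivation:
Op 1: place WN@(5,4)
Op 2: place BK@(5,2)
Op 3: place BN@(3,3)
Op 4: place WR@(0,3)
Op 5: place BQ@(2,4)
Per-piece attacks for W:
  WR@(0,3): attacks (0,4) (0,5) (0,2) (0,1) (0,0) (1,3) (2,3) (3,3) [ray(1,0) blocked at (3,3)]
  WN@(5,4): attacks (3,5) (4,2) (3,3)
W attacks (1,4): no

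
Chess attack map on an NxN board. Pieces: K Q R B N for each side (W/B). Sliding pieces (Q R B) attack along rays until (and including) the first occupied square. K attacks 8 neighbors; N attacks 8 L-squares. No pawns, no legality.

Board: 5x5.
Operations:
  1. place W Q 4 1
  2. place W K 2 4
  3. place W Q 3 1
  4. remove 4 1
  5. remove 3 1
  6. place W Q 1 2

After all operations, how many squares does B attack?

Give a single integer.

Answer: 0

Derivation:
Op 1: place WQ@(4,1)
Op 2: place WK@(2,4)
Op 3: place WQ@(3,1)
Op 4: remove (4,1)
Op 5: remove (3,1)
Op 6: place WQ@(1,2)
Per-piece attacks for B:
Union (0 distinct): (none)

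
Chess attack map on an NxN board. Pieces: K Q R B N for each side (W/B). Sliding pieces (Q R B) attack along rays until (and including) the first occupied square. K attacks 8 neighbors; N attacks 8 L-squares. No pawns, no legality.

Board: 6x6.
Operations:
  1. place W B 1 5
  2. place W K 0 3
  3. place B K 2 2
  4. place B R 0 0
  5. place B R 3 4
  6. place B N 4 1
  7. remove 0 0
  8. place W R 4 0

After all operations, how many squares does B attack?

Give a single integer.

Answer: 18

Derivation:
Op 1: place WB@(1,5)
Op 2: place WK@(0,3)
Op 3: place BK@(2,2)
Op 4: place BR@(0,0)
Op 5: place BR@(3,4)
Op 6: place BN@(4,1)
Op 7: remove (0,0)
Op 8: place WR@(4,0)
Per-piece attacks for B:
  BK@(2,2): attacks (2,3) (2,1) (3,2) (1,2) (3,3) (3,1) (1,3) (1,1)
  BR@(3,4): attacks (3,5) (3,3) (3,2) (3,1) (3,0) (4,4) (5,4) (2,4) (1,4) (0,4)
  BN@(4,1): attacks (5,3) (3,3) (2,2) (2,0)
Union (18 distinct): (0,4) (1,1) (1,2) (1,3) (1,4) (2,0) (2,1) (2,2) (2,3) (2,4) (3,0) (3,1) (3,2) (3,3) (3,5) (4,4) (5,3) (5,4)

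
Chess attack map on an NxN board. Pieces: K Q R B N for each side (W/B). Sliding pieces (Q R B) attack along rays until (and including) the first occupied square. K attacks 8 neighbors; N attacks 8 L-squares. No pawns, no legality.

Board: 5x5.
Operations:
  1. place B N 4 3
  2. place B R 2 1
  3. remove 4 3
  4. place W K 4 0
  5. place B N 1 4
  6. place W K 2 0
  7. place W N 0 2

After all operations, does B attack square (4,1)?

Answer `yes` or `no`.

Op 1: place BN@(4,3)
Op 2: place BR@(2,1)
Op 3: remove (4,3)
Op 4: place WK@(4,0)
Op 5: place BN@(1,4)
Op 6: place WK@(2,0)
Op 7: place WN@(0,2)
Per-piece attacks for B:
  BN@(1,4): attacks (2,2) (3,3) (0,2)
  BR@(2,1): attacks (2,2) (2,3) (2,4) (2,0) (3,1) (4,1) (1,1) (0,1) [ray(0,-1) blocked at (2,0)]
B attacks (4,1): yes

Answer: yes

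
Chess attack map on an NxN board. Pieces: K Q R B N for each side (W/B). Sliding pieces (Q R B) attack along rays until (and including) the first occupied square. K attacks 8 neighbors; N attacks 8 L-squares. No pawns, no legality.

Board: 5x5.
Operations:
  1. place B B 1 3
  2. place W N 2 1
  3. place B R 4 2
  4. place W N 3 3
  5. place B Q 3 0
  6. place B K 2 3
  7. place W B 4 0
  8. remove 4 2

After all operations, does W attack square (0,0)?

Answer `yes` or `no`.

Answer: yes

Derivation:
Op 1: place BB@(1,3)
Op 2: place WN@(2,1)
Op 3: place BR@(4,2)
Op 4: place WN@(3,3)
Op 5: place BQ@(3,0)
Op 6: place BK@(2,3)
Op 7: place WB@(4,0)
Op 8: remove (4,2)
Per-piece attacks for W:
  WN@(2,1): attacks (3,3) (4,2) (1,3) (0,2) (4,0) (0,0)
  WN@(3,3): attacks (1,4) (4,1) (2,1) (1,2)
  WB@(4,0): attacks (3,1) (2,2) (1,3) [ray(-1,1) blocked at (1,3)]
W attacks (0,0): yes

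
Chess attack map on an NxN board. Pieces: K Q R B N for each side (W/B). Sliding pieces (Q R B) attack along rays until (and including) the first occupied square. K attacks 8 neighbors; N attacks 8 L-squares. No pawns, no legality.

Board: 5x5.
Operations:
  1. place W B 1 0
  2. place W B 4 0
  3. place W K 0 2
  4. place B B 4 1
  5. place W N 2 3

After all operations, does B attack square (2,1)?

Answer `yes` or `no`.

Op 1: place WB@(1,0)
Op 2: place WB@(4,0)
Op 3: place WK@(0,2)
Op 4: place BB@(4,1)
Op 5: place WN@(2,3)
Per-piece attacks for B:
  BB@(4,1): attacks (3,2) (2,3) (3,0) [ray(-1,1) blocked at (2,3)]
B attacks (2,1): no

Answer: no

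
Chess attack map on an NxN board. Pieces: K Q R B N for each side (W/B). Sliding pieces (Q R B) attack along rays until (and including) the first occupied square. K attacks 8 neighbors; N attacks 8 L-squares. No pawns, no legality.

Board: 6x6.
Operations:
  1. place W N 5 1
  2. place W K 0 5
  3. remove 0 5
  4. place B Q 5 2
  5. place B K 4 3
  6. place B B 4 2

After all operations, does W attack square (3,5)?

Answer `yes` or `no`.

Answer: no

Derivation:
Op 1: place WN@(5,1)
Op 2: place WK@(0,5)
Op 3: remove (0,5)
Op 4: place BQ@(5,2)
Op 5: place BK@(4,3)
Op 6: place BB@(4,2)
Per-piece attacks for W:
  WN@(5,1): attacks (4,3) (3,2) (3,0)
W attacks (3,5): no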